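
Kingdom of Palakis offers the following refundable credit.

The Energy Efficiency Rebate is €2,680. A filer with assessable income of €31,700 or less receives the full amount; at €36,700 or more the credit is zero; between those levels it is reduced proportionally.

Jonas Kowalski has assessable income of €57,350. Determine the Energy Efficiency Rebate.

€0

Energy Efficiency Rebate: €57,350 is at or above €36,700, so the credit is €0.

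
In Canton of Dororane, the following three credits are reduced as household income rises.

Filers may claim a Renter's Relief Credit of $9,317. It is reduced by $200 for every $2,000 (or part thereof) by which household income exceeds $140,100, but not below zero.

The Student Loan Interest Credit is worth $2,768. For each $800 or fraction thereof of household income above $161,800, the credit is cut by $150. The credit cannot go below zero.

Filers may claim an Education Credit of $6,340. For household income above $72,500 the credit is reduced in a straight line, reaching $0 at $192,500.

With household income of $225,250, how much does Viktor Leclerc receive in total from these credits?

$717

Renter's Relief Credit: income exceeds $140,100 by $85,150, which is 43 full-or-partial $2,000 increments; reduction = 43 × $200 = $8,600, leaving $717.
Student Loan Interest Credit: income exceeds $161,800 by $63,450 → 80 increments × $150 = $12,000 ≥ base, so the credit is $0.
Education Credit: $225,250 is at or above $192,500, so the credit is $0.
Total: $717 + $0 + $0 = $717.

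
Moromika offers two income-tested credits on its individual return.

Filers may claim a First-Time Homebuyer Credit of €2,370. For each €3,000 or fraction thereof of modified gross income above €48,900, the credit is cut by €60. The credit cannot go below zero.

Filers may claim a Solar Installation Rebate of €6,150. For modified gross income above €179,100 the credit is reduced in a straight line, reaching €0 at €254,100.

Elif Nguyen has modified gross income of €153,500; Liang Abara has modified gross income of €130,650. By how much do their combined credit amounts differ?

Elif (€153,500): First-Time Homebuyer Credit: income exceeds €48,900 by €104,600, which is 35 full-or-partial €3,000 increments; reduction = 35 × €60 = €2,100, leaving €270. Solar Installation Rebate: €153,500 is at or below the €179,100 threshold, so the full €6,150 applies. total €270 + €6,150 = €6,420
Liang (€130,650): First-Time Homebuyer Credit: income exceeds €48,900 by €81,750, which is 28 full-or-partial €3,000 increments; reduction = 28 × €60 = €1,680, leaving €690. Solar Installation Rebate: €130,650 is at or below the €179,100 threshold, so the full €6,150 applies. total €690 + €6,150 = €6,840
Difference: |€6,420 − €6,840| = €420.

€420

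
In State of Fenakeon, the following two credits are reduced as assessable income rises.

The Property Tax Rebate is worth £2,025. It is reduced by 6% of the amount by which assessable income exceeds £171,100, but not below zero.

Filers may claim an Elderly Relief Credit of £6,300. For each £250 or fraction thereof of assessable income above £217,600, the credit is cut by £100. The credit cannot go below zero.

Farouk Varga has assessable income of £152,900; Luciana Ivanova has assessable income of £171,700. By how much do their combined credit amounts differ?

Farouk (£152,900): Property Tax Rebate: £152,900 is at or below the £171,100 threshold, so the full £2,025 applies. Elderly Relief Credit: £152,900 is at or below the £217,600 threshold, so the full £6,300 applies. total £2,025 + £6,300 = £8,325
Luciana (£171,700): Property Tax Rebate: 6% of the £600 excess over £171,100 is £36; credit = £2,025 − £36 = £1,989. Elderly Relief Credit: £171,700 is at or below the £217,600 threshold, so the full £6,300 applies. total £1,989 + £6,300 = £8,289
Difference: |£8,325 − £8,289| = £36.

£36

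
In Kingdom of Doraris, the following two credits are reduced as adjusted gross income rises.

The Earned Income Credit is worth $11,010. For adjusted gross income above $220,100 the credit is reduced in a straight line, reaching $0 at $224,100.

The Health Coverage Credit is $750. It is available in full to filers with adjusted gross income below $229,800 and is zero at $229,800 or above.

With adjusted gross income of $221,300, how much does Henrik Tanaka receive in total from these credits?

$8,457

Earned Income Credit: $221,300 is $1,200 into a $4,000 phase-out range, leaving 2,800/4,000 of the credit: $11,010 × 2,800/4,000 = $7,707.
Health Coverage Credit: $221,300 is below the $229,800 cutoff, so the full $750 applies.
Total: $7,707 + $750 = $8,457.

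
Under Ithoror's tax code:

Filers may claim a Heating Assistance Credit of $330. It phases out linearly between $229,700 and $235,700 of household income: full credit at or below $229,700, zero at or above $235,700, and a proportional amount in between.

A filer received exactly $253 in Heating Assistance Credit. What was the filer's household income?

$231,100

$253 is 253/330 of the full $330, so 77/330 of the $6,000 range has been used: income = $229,700 + $6,000 × 77/330 = $231,100.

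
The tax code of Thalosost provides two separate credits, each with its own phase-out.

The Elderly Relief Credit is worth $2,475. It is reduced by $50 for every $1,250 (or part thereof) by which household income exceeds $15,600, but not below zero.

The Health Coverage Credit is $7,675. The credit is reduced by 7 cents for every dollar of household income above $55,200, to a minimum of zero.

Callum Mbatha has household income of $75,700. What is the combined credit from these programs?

$6,265

Elderly Relief Credit: income exceeds $15,600 by $60,100, which is 49 full-or-partial $1,250 increments; reduction = 49 × $50 = $2,450, leaving $25.
Health Coverage Credit: 7% of the $20,500 excess over $55,200 is $1,435; credit = $7,675 − $1,435 = $6,240.
Total: $25 + $6,240 = $6,265.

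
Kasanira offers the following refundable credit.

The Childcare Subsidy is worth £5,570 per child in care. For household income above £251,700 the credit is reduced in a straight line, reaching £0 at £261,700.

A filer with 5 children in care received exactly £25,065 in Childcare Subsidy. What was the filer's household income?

£252,700

Full credit = 5 × £5,570 = £27,850.
£25,065 is 25,065/27,850 of the full £27,850, so 2,785/27,850 of the £10,000 range has been used: income = £251,700 + £10,000 × 2,785/27,850 = £252,700.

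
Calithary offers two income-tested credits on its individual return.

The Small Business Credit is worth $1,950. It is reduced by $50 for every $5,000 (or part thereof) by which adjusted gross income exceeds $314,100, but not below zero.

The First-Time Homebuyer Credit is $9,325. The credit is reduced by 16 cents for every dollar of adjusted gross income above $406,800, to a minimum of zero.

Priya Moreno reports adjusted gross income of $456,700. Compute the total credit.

$1,841

Small Business Credit: income exceeds $314,100 by $142,600, which is 29 full-or-partial $5,000 increments; reduction = 29 × $50 = $1,450, leaving $500.
First-Time Homebuyer Credit: 16% of the $49,900 excess over $406,800 is $7,984; credit = $9,325 − $7,984 = $1,341.
Total: $500 + $1,341 = $1,841.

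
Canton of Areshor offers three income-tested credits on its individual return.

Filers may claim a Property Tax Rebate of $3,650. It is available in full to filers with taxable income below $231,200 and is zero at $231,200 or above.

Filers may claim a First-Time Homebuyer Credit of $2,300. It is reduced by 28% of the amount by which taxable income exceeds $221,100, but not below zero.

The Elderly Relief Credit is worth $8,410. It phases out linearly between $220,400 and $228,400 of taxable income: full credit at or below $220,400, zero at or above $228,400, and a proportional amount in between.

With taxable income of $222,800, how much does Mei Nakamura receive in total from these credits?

$11,361

Property Tax Rebate: $222,800 is below the $231,200 cutoff, so the full $3,650 applies.
First-Time Homebuyer Credit: 28% of the $1,700 excess over $221,100 is $476; credit = $2,300 − $476 = $1,824.
Elderly Relief Credit: $222,800 is $2,400 into a $8,000 phase-out range, leaving 5,600/8,000 of the credit: $8,410 × 5,600/8,000 = $5,887.
Total: $3,650 + $1,824 + $5,887 = $11,361.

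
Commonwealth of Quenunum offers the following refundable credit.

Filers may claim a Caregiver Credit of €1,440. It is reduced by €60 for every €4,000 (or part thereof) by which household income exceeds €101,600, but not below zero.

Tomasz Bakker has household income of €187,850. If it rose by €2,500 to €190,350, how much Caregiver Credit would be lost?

€60

At €187,850 — income exceeds €101,600 by €86,250, which is 22 full-or-partial €4,000 increments; reduction = 22 × €60 = €1,320, leaving €120.
At €190,350 — income exceeds €101,600 by €88,750, which is 23 full-or-partial €4,000 increments; reduction = 23 × €60 = €1,380, leaving €60.
Lost: €120 − €60 = €60.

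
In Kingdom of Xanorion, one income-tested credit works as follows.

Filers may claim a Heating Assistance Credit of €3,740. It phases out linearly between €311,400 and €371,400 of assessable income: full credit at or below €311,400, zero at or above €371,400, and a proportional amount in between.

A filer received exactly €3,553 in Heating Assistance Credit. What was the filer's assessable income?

€314,400

€3,553 is 3,553/3,740 of the full €3,740, so 187/3,740 of the €60,000 range has been used: income = €311,400 + €60,000 × 187/3,740 = €314,400.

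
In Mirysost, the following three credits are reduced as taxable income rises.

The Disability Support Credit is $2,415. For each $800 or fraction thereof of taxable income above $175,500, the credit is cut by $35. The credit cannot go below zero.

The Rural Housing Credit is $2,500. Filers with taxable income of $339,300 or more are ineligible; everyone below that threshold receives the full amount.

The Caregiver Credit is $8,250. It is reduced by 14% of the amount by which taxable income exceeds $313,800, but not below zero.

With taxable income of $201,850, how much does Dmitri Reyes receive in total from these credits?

Disability Support Credit: income exceeds $175,500 by $26,350, which is 33 full-or-partial $800 increments; reduction = 33 × $35 = $1,155, leaving $1,260.
Rural Housing Credit: $201,850 is below the $339,300 cutoff, so the full $2,500 applies.
Caregiver Credit: $201,850 is at or below the $313,800 threshold, so the full $8,250 applies.
Total: $1,260 + $2,500 + $8,250 = $12,010.

$12,010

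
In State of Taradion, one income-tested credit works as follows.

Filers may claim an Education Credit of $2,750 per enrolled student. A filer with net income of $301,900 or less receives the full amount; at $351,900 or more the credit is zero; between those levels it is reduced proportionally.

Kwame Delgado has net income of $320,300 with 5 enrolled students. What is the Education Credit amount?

$8,690

Education Credit: base = 5 × $2,750 = $13,750. $320,300 is $18,400 into a $50,000 phase-out range, leaving 31,600/50,000 of the credit: $13,750 × 31,600/50,000 = $8,690.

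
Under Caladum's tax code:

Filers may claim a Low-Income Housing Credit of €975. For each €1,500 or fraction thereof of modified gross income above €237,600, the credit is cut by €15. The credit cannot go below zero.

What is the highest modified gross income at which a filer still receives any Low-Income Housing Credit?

After 64 increments the reduction is 64 × €15 = €960, leaving €15; one more increment wipes it out. Increment 64 ends at excess 64 × €1,500 = €96,000, so the highest qualifying income is €237,600 + €96,000 = €333,600.

€333,600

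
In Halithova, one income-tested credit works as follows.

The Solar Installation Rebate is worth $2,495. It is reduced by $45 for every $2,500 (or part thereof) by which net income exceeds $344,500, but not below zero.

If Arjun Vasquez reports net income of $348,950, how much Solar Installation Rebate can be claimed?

$2,405

Solar Installation Rebate: income exceeds $344,500 by $4,450, which is 2 full-or-partial $2,500 increments; reduction = 2 × $45 = $90, leaving $2,405.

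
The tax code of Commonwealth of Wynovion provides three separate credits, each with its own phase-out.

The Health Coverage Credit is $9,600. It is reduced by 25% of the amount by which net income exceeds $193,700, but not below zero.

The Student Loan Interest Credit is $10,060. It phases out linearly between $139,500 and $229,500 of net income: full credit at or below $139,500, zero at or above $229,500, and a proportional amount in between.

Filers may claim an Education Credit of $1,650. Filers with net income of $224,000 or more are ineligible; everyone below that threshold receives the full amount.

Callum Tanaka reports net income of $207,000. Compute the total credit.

$10,440

Health Coverage Credit: 25% of the $13,300 excess over $193,700 is $3,325; credit = $9,600 − $3,325 = $6,275.
Student Loan Interest Credit: $207,000 is $67,500 into a $90,000 phase-out range, leaving 22,500/90,000 of the credit: $10,060 × 22,500/90,000 = $2,515.
Education Credit: $207,000 is below the $224,000 cutoff, so the full $1,650 applies.
Total: $6,275 + $2,515 + $1,650 = $10,440.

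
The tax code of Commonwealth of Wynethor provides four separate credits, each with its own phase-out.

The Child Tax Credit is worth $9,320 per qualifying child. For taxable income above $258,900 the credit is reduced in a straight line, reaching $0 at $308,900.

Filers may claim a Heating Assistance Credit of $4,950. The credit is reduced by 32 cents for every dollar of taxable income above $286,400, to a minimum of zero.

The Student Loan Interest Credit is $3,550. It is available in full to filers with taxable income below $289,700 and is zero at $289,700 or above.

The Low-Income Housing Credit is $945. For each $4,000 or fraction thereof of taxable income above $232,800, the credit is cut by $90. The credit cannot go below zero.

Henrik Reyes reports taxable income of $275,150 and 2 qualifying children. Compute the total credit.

Child Tax Credit: base = 2 × $9,320 = $18,640. $275,150 is $16,250 into a $50,000 phase-out range, leaving 33,750/50,000 of the credit: $18,640 × 33,750/50,000 = $12,582.
Heating Assistance Credit: $275,150 is at or below the $286,400 threshold, so the full $4,950 applies.
Student Loan Interest Credit: $275,150 is below the $289,700 cutoff, so the full $3,550 applies.
Low-Income Housing Credit: income exceeds $232,800 by $42,350 → 11 increments × $90 = $990 ≥ base, so the credit is $0.
Total: $12,582 + $4,950 + $3,550 + $0 = $21,082.

$21,082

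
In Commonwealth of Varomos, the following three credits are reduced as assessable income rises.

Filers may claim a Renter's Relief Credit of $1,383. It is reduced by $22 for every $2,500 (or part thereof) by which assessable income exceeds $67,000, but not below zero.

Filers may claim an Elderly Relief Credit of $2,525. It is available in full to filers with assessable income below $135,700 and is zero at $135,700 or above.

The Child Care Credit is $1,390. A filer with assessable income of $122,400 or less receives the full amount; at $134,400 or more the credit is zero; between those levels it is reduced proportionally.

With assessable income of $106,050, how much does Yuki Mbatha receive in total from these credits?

Renter's Relief Credit: income exceeds $67,000 by $39,050, which is 16 full-or-partial $2,500 increments; reduction = 16 × $22 = $352, leaving $1,031.
Elderly Relief Credit: $106,050 is below the $135,700 cutoff, so the full $2,525 applies.
Child Care Credit: $106,050 is at or below the $122,400 threshold, so the full $1,390 applies.
Total: $1,031 + $2,525 + $1,390 = $4,946.

$4,946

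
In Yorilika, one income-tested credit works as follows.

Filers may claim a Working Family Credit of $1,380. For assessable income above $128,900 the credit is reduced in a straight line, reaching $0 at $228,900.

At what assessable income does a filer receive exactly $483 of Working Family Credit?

$483 is 483/1,380 of the full $1,380, so 897/1,380 of the $100,000 range has been used: income = $128,900 + $100,000 × 897/1,380 = $193,900.

$193,900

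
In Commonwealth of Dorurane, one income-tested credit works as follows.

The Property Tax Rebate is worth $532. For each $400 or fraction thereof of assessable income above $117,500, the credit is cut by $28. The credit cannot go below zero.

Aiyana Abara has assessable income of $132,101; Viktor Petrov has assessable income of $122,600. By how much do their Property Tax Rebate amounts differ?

$168

Aiyana ($132,101): Property Tax Rebate: income exceeds $117,500 by $14,601 → 37 increments × $28 = $1,036 ≥ base, so the credit is $0.
Viktor ($122,600): Property Tax Rebate: income exceeds $117,500 by $5,100, which is 13 full-or-partial $400 increments; reduction = 13 × $28 = $364, leaving $168.
Difference: |$0 − $168| = $168.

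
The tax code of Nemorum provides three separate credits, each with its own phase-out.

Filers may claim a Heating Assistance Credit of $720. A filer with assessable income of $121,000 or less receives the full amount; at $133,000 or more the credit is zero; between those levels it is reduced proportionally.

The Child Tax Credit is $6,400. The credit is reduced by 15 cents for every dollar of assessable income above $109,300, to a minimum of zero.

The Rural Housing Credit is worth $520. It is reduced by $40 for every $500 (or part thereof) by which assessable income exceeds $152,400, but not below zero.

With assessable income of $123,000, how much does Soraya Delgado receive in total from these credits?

$5,465

Heating Assistance Credit: $123,000 is $2,000 into a $12,000 phase-out range, leaving 10,000/12,000 of the credit: $720 × 10,000/12,000 = $600.
Child Tax Credit: 15% of the $13,700 excess over $109,300 is $2,055; credit = $6,400 − $2,055 = $4,345.
Rural Housing Credit: $123,000 is at or below the $152,400 threshold, so the full $520 applies.
Total: $600 + $4,345 + $520 = $5,465.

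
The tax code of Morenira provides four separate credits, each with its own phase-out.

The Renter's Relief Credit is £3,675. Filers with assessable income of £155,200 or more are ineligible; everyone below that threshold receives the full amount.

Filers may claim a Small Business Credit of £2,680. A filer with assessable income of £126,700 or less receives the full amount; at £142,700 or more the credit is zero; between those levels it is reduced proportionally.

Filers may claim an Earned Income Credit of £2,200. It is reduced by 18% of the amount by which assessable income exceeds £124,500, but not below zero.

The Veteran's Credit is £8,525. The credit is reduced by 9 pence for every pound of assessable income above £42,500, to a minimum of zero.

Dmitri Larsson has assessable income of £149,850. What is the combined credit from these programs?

£3,675

Renter's Relief Credit: £149,850 is below the £155,200 cutoff, so the full £3,675 applies.
Small Business Credit: £149,850 is at or above £142,700, so the credit is £0.
Earned Income Credit: 18% of the £25,350 excess over £124,500 is £4,563 ≥ base, so the credit is £0.
Veteran's Credit: 9% of the £107,350 excess over £42,500 is £9,661.50 ≥ base, so the credit is £0.
Total: £3,675 + £0 + £0 + £0 = £3,675.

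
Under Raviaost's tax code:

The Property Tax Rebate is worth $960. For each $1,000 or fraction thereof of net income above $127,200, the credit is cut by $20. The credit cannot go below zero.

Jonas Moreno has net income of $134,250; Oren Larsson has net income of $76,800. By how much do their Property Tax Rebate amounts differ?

Jonas ($134,250): Property Tax Rebate: income exceeds $127,200 by $7,050, which is 8 full-or-partial $1,000 increments; reduction = 8 × $20 = $160, leaving $800.
Oren ($76,800): Property Tax Rebate: $76,800 is at or below the $127,200 threshold, so the full $960 applies.
Difference: |$800 − $960| = $160.

$160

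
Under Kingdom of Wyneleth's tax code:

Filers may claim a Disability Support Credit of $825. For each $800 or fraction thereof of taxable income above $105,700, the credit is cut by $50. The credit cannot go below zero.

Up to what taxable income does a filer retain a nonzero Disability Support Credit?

$118,500

After 16 increments the reduction is 16 × $50 = $800, leaving $25; one more increment wipes it out. Increment 16 ends at excess 16 × $800 = $12,800, so the highest qualifying income is $105,700 + $12,800 = $118,500.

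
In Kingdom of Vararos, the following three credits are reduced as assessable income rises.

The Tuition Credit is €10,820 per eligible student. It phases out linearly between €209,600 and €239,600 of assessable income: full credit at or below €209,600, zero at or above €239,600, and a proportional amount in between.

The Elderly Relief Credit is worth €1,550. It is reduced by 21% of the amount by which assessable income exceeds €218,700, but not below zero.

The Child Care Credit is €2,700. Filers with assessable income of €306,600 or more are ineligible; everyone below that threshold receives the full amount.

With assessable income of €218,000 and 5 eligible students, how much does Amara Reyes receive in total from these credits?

€43,202

Tuition Credit: base = 5 × €10,820 = €54,100. €218,000 is €8,400 into a €30,000 phase-out range, leaving 21,600/30,000 of the credit: €54,100 × 21,600/30,000 = €38,952.
Elderly Relief Credit: €218,000 is at or below the €218,700 threshold, so the full €1,550 applies.
Child Care Credit: €218,000 is below the €306,600 cutoff, so the full €2,700 applies.
Total: €38,952 + €1,550 + €2,700 = €43,202.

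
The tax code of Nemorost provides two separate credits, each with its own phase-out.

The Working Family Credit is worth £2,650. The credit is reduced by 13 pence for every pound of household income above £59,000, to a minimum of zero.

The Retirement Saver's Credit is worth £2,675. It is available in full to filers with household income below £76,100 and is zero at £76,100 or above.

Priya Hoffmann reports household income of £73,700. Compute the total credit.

Working Family Credit: 13% of the £14,700 excess over £59,000 is £1,911; credit = £2,650 − £1,911 = £739.
Retirement Saver's Credit: £73,700 is below the £76,100 cutoff, so the full £2,675 applies.
Total: £739 + £2,675 = £3,414.

£3,414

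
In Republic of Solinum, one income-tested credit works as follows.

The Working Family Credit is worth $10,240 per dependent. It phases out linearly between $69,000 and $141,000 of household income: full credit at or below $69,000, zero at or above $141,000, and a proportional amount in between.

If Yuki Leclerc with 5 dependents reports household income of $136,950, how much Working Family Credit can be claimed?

$2,880

Working Family Credit: base = 5 × $10,240 = $51,200. $136,950 is $67,950 into a $72,000 phase-out range, leaving 4,050/72,000 of the credit: $51,200 × 4,050/72,000 = $2,880.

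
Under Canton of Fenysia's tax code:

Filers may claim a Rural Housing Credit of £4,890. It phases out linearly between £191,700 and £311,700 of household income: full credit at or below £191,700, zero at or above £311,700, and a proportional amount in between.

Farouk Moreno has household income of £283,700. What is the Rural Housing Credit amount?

£1,141

Rural Housing Credit: £283,700 is £92,000 into a £120,000 phase-out range, leaving 28,000/120,000 of the credit: £4,890 × 28,000/120,000 = £1,141.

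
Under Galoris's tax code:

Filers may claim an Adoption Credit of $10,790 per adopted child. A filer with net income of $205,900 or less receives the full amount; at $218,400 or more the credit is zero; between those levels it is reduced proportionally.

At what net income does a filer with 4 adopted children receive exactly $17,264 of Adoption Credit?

$213,400

Full credit = 4 × $10,790 = $43,160.
$17,264 is 17,264/43,160 of the full $43,160, so 25,896/43,160 of the $12,500 range has been used: income = $205,900 + $12,500 × 25,896/43,160 = $213,400.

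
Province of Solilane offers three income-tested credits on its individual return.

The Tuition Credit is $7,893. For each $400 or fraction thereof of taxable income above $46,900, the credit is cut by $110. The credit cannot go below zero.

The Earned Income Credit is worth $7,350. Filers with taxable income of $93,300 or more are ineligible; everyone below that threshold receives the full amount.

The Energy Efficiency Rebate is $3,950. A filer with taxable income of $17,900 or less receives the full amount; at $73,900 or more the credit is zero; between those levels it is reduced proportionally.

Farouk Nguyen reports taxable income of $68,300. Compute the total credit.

Tuition Credit: income exceeds $46,900 by $21,400, which is 54 full-or-partial $400 increments; reduction = 54 × $110 = $5,940, leaving $1,953.
Earned Income Credit: $68,300 is below the $93,300 cutoff, so the full $7,350 applies.
Energy Efficiency Rebate: $68,300 is $50,400 into a $56,000 phase-out range, leaving 5,600/56,000 of the credit: $3,950 × 5,600/56,000 = $395.
Total: $1,953 + $7,350 + $395 = $9,698.

$9,698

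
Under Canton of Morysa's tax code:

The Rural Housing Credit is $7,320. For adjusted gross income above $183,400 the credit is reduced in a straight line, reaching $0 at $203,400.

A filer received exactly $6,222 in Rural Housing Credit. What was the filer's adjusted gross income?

$186,400

$6,222 is 6,222/7,320 of the full $7,320, so 1,098/7,320 of the $20,000 range has been used: income = $183,400 + $20,000 × 1,098/7,320 = $186,400.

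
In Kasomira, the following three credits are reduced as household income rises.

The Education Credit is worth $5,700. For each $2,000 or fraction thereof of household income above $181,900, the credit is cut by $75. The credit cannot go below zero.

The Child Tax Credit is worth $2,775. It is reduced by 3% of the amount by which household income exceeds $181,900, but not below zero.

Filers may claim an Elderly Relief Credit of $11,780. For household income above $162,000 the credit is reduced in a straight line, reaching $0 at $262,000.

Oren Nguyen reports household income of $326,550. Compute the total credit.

$225

Education Credit: income exceeds $181,900 by $144,650, which is 73 full-or-partial $2,000 increments; reduction = 73 × $75 = $5,475, leaving $225.
Child Tax Credit: 3% of the $144,650 excess over $181,900 is $4,339.50 ≥ base, so the credit is $0.
Elderly Relief Credit: $326,550 is at or above $262,000, so the credit is $0.
Total: $225 + $0 + $0 = $225.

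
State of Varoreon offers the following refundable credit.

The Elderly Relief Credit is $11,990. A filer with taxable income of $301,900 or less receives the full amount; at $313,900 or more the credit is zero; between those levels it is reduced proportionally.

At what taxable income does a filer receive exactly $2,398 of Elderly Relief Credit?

$2,398 is 2,398/11,990 of the full $11,990, so 9,592/11,990 of the $12,000 range has been used: income = $301,900 + $12,000 × 9,592/11,990 = $311,500.

$311,500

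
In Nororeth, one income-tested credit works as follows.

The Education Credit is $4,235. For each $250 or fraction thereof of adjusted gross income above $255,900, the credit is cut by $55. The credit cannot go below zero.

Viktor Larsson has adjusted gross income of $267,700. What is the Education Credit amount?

$1,595

Education Credit: income exceeds $255,900 by $11,800, which is 48 full-or-partial $250 increments; reduction = 48 × $55 = $2,640, leaving $1,595.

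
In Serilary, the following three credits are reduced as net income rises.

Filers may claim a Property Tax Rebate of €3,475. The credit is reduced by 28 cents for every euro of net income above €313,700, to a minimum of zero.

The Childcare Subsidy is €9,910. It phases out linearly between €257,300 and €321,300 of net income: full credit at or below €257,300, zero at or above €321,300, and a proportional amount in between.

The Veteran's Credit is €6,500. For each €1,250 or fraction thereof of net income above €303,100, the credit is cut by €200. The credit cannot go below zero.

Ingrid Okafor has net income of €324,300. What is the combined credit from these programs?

€3,607

Property Tax Rebate: 28% of the €10,600 excess over €313,700 is €2,968; credit = €3,475 − €2,968 = €507.
Childcare Subsidy: €324,300 is at or above €321,300, so the credit is €0.
Veteran's Credit: income exceeds €303,100 by €21,200, which is 17 full-or-partial €1,250 increments; reduction = 17 × €200 = €3,400, leaving €3,100.
Total: €507 + €0 + €3,100 = €3,607.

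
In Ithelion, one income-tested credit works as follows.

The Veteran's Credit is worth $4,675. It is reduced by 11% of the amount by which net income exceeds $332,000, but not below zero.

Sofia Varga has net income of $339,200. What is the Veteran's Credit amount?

Veteran's Credit: 11% of the $7,200 excess over $332,000 is $792; credit = $4,675 − $792 = $3,883.

$3,883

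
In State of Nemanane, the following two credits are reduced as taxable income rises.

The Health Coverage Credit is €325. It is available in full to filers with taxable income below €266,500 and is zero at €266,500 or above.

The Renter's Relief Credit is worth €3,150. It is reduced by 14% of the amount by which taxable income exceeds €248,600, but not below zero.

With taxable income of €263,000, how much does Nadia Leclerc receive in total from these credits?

Health Coverage Credit: €263,000 is below the €266,500 cutoff, so the full €325 applies.
Renter's Relief Credit: 14% of the €14,400 excess over €248,600 is €2,016; credit = €3,150 − €2,016 = €1,134.
Total: €325 + €1,134 = €1,459.

€1,459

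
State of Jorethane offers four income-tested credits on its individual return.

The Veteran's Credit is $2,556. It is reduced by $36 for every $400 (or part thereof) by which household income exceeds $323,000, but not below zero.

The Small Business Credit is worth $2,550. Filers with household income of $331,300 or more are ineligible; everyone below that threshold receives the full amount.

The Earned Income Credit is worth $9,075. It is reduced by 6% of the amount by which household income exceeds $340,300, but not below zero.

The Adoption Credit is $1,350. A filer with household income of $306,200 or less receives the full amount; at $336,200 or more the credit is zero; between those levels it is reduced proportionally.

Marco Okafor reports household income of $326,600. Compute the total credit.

$14,289

Veteran's Credit: income exceeds $323,000 by $3,600, which is 9 full-or-partial $400 increments; reduction = 9 × $36 = $324, leaving $2,232.
Small Business Credit: $326,600 is below the $331,300 cutoff, so the full $2,550 applies.
Earned Income Credit: $326,600 is at or below the $340,300 threshold, so the full $9,075 applies.
Adoption Credit: $326,600 is $20,400 into a $30,000 phase-out range, leaving 9,600/30,000 of the credit: $1,350 × 9,600/30,000 = $432.
Total: $2,232 + $2,550 + $9,075 + $432 = $14,289.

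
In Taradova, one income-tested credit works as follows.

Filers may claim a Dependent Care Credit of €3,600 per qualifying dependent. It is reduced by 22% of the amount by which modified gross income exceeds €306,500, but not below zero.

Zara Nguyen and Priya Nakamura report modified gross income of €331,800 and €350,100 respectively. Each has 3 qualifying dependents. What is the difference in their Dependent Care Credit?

€4,026

Zara (€331,800): Dependent Care Credit: base = 3 × €3,600 = €10,800. 22% of the €25,300 excess over €306,500 is €5,566; credit = €10,800 − €5,566 = €5,234.
Priya (€350,100): Dependent Care Credit: base = 3 × €3,600 = €10,800. 22% of the €43,600 excess over €306,500 is €9,592; credit = €10,800 − €9,592 = €1,208.
Difference: |€5,234 − €1,208| = €4,026.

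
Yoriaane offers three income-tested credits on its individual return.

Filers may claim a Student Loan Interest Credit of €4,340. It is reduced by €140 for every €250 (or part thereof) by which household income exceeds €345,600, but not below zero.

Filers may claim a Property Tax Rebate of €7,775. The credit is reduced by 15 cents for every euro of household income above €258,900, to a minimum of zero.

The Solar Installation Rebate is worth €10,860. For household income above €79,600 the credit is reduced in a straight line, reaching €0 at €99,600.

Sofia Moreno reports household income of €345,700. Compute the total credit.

€4,200

Student Loan Interest Credit: income exceeds €345,600 by €100, which is 1 full-or-partial €250 increment; reduction = 1 × €140 = €140, leaving €4,200.
Property Tax Rebate: 15% of the €86,800 excess over €258,900 is €13,020 ≥ base, so the credit is €0.
Solar Installation Rebate: €345,700 is at or above €99,600, so the credit is €0.
Total: €4,200 + €0 + €0 = €4,200.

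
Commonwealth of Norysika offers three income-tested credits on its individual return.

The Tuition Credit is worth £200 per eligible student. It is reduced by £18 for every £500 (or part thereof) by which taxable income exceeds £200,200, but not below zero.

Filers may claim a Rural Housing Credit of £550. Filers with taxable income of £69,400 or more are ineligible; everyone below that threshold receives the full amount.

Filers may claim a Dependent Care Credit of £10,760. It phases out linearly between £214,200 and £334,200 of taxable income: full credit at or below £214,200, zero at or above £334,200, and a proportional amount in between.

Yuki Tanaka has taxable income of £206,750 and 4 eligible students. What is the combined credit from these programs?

Tuition Credit: base = 4 × £200 = £800. income exceeds £200,200 by £6,550, which is 14 full-or-partial £500 increments; reduction = 14 × £18 = £252, leaving £548.
Rural Housing Credit: £206,750 meets or exceeds the £69,400 cutoff, so the credit is £0.
Dependent Care Credit: £206,750 is at or below the £214,200 threshold, so the full £10,760 applies.
Total: £548 + £0 + £10,760 = £11,308.

£11,308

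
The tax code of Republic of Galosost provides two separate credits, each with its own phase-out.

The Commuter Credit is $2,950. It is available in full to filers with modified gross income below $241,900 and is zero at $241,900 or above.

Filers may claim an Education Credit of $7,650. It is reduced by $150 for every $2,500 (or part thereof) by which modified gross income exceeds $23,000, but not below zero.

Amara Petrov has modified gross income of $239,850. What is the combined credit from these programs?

$2,950

Commuter Credit: $239,850 is below the $241,900 cutoff, so the full $2,950 applies.
Education Credit: income exceeds $23,000 by $216,850 → 87 increments × $150 = $13,050 ≥ base, so the credit is $0.
Total: $2,950 + $0 = $2,950.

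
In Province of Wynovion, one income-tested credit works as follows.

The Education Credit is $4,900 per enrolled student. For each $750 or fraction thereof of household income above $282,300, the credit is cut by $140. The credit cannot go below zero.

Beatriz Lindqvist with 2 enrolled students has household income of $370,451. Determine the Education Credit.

$0

Education Credit: base = 2 × $4,900 = $9,800. income exceeds $282,300 by $88,151 → 118 increments × $140 = $16,520 ≥ base, so the credit is $0.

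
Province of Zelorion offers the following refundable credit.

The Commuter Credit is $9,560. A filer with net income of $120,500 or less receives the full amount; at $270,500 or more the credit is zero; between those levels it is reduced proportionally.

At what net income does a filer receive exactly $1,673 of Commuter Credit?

$1,673 is 1,673/9,560 of the full $9,560, so 7,887/9,560 of the $150,000 range has been used: income = $120,500 + $150,000 × 7,887/9,560 = $244,250.

$244,250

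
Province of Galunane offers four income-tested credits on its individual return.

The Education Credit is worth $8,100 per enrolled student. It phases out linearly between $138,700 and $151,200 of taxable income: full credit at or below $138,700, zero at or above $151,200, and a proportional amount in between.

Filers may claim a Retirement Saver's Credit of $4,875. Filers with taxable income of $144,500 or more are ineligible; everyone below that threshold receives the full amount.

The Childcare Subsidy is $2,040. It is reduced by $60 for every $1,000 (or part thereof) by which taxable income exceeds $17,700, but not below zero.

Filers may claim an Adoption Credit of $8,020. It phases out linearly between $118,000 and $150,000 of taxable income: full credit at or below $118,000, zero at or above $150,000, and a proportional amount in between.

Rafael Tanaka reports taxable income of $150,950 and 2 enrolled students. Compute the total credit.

Education Credit: base = 2 × $8,100 = $16,200. $150,950 is $12,250 into a $12,500 phase-out range, leaving 250/12,500 of the credit: $16,200 × 250/12,500 = $324.
Retirement Saver's Credit: $150,950 meets or exceeds the $144,500 cutoff, so the credit is $0.
Childcare Subsidy: income exceeds $17,700 by $133,250 → 134 increments × $60 = $8,040 ≥ base, so the credit is $0.
Adoption Credit: $150,950 is at or above $150,000, so the credit is $0.
Total: $324 + $0 + $0 + $0 = $324.

$324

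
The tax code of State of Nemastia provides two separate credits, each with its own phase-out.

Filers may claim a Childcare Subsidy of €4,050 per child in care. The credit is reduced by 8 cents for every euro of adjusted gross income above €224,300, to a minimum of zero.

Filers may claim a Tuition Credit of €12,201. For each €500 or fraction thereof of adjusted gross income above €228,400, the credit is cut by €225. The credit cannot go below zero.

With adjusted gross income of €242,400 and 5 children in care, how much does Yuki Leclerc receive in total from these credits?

Childcare Subsidy: base = 5 × €4,050 = €20,250. 8% of the €18,100 excess over €224,300 is €1,448; credit = €20,250 − €1,448 = €18,802.
Tuition Credit: income exceeds €228,400 by €14,000, which is 28 full-or-partial €500 increments; reduction = 28 × €225 = €6,300, leaving €5,901.
Total: €18,802 + €5,901 = €24,703.

€24,703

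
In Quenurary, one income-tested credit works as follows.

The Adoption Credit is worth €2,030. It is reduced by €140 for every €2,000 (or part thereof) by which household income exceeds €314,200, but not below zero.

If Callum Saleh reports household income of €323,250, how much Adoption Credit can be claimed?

€1,330

Adoption Credit: income exceeds €314,200 by €9,050, which is 5 full-or-partial €2,000 increments; reduction = 5 × €140 = €700, leaving €1,330.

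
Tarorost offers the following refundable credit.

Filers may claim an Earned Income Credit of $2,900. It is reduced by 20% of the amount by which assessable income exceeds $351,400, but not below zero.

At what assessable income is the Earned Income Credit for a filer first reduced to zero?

$365,900

The credit falls by 20% of each dollar above $351,400, so it reaches zero when the excess is $2,900 / 20% = $14,500: income = $351,400 + $14,500 = $365,900.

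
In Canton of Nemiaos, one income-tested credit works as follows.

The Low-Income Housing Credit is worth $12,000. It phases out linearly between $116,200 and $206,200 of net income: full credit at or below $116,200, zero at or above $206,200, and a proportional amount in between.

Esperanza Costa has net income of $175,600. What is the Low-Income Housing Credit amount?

Low-Income Housing Credit: $175,600 is $59,400 into a $90,000 phase-out range, leaving 30,600/90,000 of the credit: $12,000 × 30,600/90,000 = $4,080.

$4,080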